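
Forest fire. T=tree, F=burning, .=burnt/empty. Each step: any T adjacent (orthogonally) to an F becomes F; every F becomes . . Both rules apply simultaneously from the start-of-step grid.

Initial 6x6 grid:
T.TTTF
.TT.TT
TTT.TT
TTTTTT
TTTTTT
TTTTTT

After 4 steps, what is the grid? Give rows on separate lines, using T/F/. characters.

Step 1: 2 trees catch fire, 1 burn out
  T.TTF.
  .TT.TF
  TTT.TT
  TTTTTT
  TTTTTT
  TTTTTT
Step 2: 3 trees catch fire, 2 burn out
  T.TF..
  .TT.F.
  TTT.TF
  TTTTTT
  TTTTTT
  TTTTTT
Step 3: 3 trees catch fire, 3 burn out
  T.F...
  .TT...
  TTT.F.
  TTTTTF
  TTTTTT
  TTTTTT
Step 4: 3 trees catch fire, 3 burn out
  T.....
  .TF...
  TTT...
  TTTTF.
  TTTTTF
  TTTTTT

T.....
.TF...
TTT...
TTTTF.
TTTTTF
TTTTTT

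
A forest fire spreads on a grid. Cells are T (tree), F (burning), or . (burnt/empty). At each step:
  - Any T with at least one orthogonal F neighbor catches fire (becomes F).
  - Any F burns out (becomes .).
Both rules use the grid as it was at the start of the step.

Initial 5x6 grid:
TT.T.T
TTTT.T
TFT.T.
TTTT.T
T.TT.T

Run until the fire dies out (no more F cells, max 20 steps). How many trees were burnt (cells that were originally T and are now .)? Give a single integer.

Step 1: +4 fires, +1 burnt (F count now 4)
Step 2: +5 fires, +4 burnt (F count now 5)
Step 3: +5 fires, +5 burnt (F count now 5)
Step 4: +2 fires, +5 burnt (F count now 2)
Step 5: +0 fires, +2 burnt (F count now 0)
Fire out after step 5
Initially T: 21, now '.': 25
Total burnt (originally-T cells now '.'): 16

Answer: 16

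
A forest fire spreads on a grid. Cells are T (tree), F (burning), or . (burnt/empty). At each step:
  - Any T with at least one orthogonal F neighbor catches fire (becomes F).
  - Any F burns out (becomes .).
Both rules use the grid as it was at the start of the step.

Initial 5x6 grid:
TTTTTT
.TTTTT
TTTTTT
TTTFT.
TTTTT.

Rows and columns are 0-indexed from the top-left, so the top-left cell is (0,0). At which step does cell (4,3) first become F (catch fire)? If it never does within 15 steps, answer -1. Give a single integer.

Step 1: cell (4,3)='F' (+4 fires, +1 burnt)
  -> target ignites at step 1
Step 2: cell (4,3)='.' (+6 fires, +4 burnt)
Step 3: cell (4,3)='.' (+7 fires, +6 burnt)
Step 4: cell (4,3)='.' (+6 fires, +7 burnt)
Step 5: cell (4,3)='.' (+2 fires, +6 burnt)
Step 6: cell (4,3)='.' (+1 fires, +2 burnt)
Step 7: cell (4,3)='.' (+0 fires, +1 burnt)
  fire out at step 7

1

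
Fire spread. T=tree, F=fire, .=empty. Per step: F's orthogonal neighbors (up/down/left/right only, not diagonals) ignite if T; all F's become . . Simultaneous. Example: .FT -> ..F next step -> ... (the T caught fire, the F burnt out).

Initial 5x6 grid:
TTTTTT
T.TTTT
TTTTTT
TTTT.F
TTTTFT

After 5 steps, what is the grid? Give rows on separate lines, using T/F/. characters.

Step 1: 3 trees catch fire, 2 burn out
  TTTTTT
  T.TTTT
  TTTTTF
  TTTT..
  TTTF.F
Step 2: 4 trees catch fire, 3 burn out
  TTTTTT
  T.TTTF
  TTTTF.
  TTTF..
  TTF...
Step 3: 5 trees catch fire, 4 burn out
  TTTTTF
  T.TTF.
  TTTF..
  TTF...
  TF....
Step 4: 5 trees catch fire, 5 burn out
  TTTTF.
  T.TF..
  TTF...
  TF....
  F.....
Step 5: 4 trees catch fire, 5 burn out
  TTTF..
  T.F...
  TF....
  F.....
  ......

TTTF..
T.F...
TF....
F.....
......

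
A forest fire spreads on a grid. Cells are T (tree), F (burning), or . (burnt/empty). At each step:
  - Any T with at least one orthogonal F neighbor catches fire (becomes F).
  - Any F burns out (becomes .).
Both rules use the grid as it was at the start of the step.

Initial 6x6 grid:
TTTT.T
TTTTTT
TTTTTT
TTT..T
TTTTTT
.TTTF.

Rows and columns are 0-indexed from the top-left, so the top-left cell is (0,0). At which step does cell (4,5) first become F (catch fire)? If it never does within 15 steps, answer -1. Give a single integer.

Step 1: cell (4,5)='T' (+2 fires, +1 burnt)
Step 2: cell (4,5)='F' (+3 fires, +2 burnt)
  -> target ignites at step 2
Step 3: cell (4,5)='.' (+3 fires, +3 burnt)
Step 4: cell (4,5)='.' (+3 fires, +3 burnt)
Step 5: cell (4,5)='.' (+5 fires, +3 burnt)
Step 6: cell (4,5)='.' (+6 fires, +5 burnt)
Step 7: cell (4,5)='.' (+4 fires, +6 burnt)
Step 8: cell (4,5)='.' (+3 fires, +4 burnt)
Step 9: cell (4,5)='.' (+1 fires, +3 burnt)
Step 10: cell (4,5)='.' (+0 fires, +1 burnt)
  fire out at step 10

2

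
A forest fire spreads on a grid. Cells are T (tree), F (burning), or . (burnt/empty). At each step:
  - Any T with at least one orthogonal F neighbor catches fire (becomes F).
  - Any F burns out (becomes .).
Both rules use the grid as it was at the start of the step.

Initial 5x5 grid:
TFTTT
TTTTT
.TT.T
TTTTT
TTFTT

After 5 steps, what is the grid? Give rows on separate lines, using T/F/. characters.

Step 1: 6 trees catch fire, 2 burn out
  F.FTT
  TFTTT
  .TT.T
  TTFTT
  TF.FT
Step 2: 9 trees catch fire, 6 burn out
  ...FT
  F.FTT
  .FF.T
  TF.FT
  F...F
Step 3: 4 trees catch fire, 9 burn out
  ....F
  ...FT
  ....T
  F...F
  .....
Step 4: 2 trees catch fire, 4 burn out
  .....
  ....F
  ....F
  .....
  .....
Step 5: 0 trees catch fire, 2 burn out
  .....
  .....
  .....
  .....
  .....

.....
.....
.....
.....
.....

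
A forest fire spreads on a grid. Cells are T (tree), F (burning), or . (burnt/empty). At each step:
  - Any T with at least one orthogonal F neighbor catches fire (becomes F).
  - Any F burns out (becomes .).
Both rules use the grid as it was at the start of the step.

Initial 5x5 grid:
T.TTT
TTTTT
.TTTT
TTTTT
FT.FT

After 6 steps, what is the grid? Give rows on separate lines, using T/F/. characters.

Step 1: 4 trees catch fire, 2 burn out
  T.TTT
  TTTTT
  .TTTT
  FTTFT
  .F..F
Step 2: 4 trees catch fire, 4 burn out
  T.TTT
  TTTTT
  .TTFT
  .FF.F
  .....
Step 3: 4 trees catch fire, 4 burn out
  T.TTT
  TTTFT
  .FF.F
  .....
  .....
Step 4: 4 trees catch fire, 4 burn out
  T.TFT
  TFF.F
  .....
  .....
  .....
Step 5: 3 trees catch fire, 4 burn out
  T.F.F
  F....
  .....
  .....
  .....
Step 6: 1 trees catch fire, 3 burn out
  F....
  .....
  .....
  .....
  .....

F....
.....
.....
.....
.....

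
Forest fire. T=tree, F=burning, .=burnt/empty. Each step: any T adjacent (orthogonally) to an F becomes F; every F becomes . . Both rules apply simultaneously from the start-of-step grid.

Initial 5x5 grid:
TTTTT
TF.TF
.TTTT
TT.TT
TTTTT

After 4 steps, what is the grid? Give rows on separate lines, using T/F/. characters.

Step 1: 6 trees catch fire, 2 burn out
  TFTTF
  F..F.
  .FTTF
  TT.TT
  TTTTT
Step 2: 7 trees catch fire, 6 burn out
  F.FF.
  .....
  ..FF.
  TF.TF
  TTTTT
Step 3: 4 trees catch fire, 7 burn out
  .....
  .....
  .....
  F..F.
  TFTTF
Step 4: 3 trees catch fire, 4 burn out
  .....
  .....
  .....
  .....
  F.FF.

.....
.....
.....
.....
F.FF.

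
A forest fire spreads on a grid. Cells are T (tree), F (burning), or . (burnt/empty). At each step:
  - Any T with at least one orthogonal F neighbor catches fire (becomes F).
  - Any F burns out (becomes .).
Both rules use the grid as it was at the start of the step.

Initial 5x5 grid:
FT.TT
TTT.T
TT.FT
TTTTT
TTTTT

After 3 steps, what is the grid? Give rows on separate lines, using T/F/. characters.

Step 1: 4 trees catch fire, 2 burn out
  .F.TT
  FTT.T
  TT..F
  TTTFT
  TTTTT
Step 2: 6 trees catch fire, 4 burn out
  ...TT
  .FT.F
  FT...
  TTF.F
  TTTFT
Step 3: 7 trees catch fire, 6 burn out
  ...TF
  ..F..
  .F...
  FF...
  TTF.F

...TF
..F..
.F...
FF...
TTF.F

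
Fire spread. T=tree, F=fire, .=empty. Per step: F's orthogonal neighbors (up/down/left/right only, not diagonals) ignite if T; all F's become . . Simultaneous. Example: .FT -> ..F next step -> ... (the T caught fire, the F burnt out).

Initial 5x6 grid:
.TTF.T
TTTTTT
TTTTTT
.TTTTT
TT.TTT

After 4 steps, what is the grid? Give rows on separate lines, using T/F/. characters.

Step 1: 2 trees catch fire, 1 burn out
  .TF..T
  TTTFTT
  TTTTTT
  .TTTTT
  TT.TTT
Step 2: 4 trees catch fire, 2 burn out
  .F...T
  TTF.FT
  TTTFTT
  .TTTTT
  TT.TTT
Step 3: 5 trees catch fire, 4 burn out
  .....T
  TF...F
  TTF.FT
  .TTFTT
  TT.TTT
Step 4: 7 trees catch fire, 5 burn out
  .....F
  F.....
  TF...F
  .TF.FT
  TT.FTT

.....F
F.....
TF...F
.TF.FT
TT.FTT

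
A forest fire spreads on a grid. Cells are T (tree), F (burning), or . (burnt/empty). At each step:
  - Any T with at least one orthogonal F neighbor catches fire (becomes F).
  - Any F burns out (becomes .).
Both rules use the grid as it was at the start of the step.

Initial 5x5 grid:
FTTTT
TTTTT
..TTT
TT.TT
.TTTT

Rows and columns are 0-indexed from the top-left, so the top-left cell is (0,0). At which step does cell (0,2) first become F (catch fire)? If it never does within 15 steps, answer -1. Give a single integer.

Step 1: cell (0,2)='T' (+2 fires, +1 burnt)
Step 2: cell (0,2)='F' (+2 fires, +2 burnt)
  -> target ignites at step 2
Step 3: cell (0,2)='.' (+2 fires, +2 burnt)
Step 4: cell (0,2)='.' (+3 fires, +2 burnt)
Step 5: cell (0,2)='.' (+2 fires, +3 burnt)
Step 6: cell (0,2)='.' (+2 fires, +2 burnt)
Step 7: cell (0,2)='.' (+2 fires, +2 burnt)
Step 8: cell (0,2)='.' (+2 fires, +2 burnt)
Step 9: cell (0,2)='.' (+1 fires, +2 burnt)
Step 10: cell (0,2)='.' (+1 fires, +1 burnt)
Step 11: cell (0,2)='.' (+1 fires, +1 burnt)
Step 12: cell (0,2)='.' (+0 fires, +1 burnt)
  fire out at step 12

2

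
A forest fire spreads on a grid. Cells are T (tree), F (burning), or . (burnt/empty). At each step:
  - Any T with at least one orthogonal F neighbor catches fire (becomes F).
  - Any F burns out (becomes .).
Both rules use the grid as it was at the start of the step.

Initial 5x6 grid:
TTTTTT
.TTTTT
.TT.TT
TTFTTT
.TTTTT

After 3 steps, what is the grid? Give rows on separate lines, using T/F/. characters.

Step 1: 4 trees catch fire, 1 burn out
  TTTTTT
  .TTTTT
  .TF.TT
  TF.FTT
  .TFTTT
Step 2: 6 trees catch fire, 4 burn out
  TTTTTT
  .TFTTT
  .F..TT
  F...FT
  .F.FTT
Step 3: 6 trees catch fire, 6 burn out
  TTFTTT
  .F.FTT
  ....FT
  .....F
  ....FT

TTFTTT
.F.FTT
....FT
.....F
....FT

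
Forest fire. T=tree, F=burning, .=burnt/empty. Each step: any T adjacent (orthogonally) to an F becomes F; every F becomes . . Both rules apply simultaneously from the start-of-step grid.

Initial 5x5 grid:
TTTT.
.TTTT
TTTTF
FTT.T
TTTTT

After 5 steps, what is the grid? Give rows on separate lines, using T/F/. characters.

Step 1: 6 trees catch fire, 2 burn out
  TTTT.
  .TTTF
  FTTF.
  .FT.F
  FTTTT
Step 2: 6 trees catch fire, 6 burn out
  TTTT.
  .TTF.
  .FF..
  ..F..
  .FTTF
Step 3: 5 trees catch fire, 6 burn out
  TTTF.
  .FF..
  .....
  .....
  ..FF.
Step 4: 2 trees catch fire, 5 burn out
  TFF..
  .....
  .....
  .....
  .....
Step 5: 1 trees catch fire, 2 burn out
  F....
  .....
  .....
  .....
  .....

F....
.....
.....
.....
.....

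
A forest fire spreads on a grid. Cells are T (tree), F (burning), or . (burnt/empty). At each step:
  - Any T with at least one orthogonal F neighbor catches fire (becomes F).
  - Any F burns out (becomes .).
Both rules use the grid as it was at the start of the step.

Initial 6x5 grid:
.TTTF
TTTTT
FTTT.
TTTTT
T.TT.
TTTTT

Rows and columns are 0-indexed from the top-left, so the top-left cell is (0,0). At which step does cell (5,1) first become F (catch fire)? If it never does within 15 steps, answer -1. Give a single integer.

Step 1: cell (5,1)='T' (+5 fires, +2 burnt)
Step 2: cell (5,1)='T' (+6 fires, +5 burnt)
Step 3: cell (5,1)='T' (+5 fires, +6 burnt)
Step 4: cell (5,1)='F' (+3 fires, +5 burnt)
  -> target ignites at step 4
Step 5: cell (5,1)='.' (+3 fires, +3 burnt)
Step 6: cell (5,1)='.' (+1 fires, +3 burnt)
Step 7: cell (5,1)='.' (+1 fires, +1 burnt)
Step 8: cell (5,1)='.' (+0 fires, +1 burnt)
  fire out at step 8

4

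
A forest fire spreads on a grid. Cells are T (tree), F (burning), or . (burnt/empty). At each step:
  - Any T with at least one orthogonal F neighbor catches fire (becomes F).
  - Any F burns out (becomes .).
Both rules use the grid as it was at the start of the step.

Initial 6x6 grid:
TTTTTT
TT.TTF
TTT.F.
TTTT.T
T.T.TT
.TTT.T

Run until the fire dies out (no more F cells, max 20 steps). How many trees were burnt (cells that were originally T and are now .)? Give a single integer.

Step 1: +2 fires, +2 burnt (F count now 2)
Step 2: +2 fires, +2 burnt (F count now 2)
Step 3: +1 fires, +2 burnt (F count now 1)
Step 4: +1 fires, +1 burnt (F count now 1)
Step 5: +1 fires, +1 burnt (F count now 1)
Step 6: +2 fires, +1 burnt (F count now 2)
Step 7: +2 fires, +2 burnt (F count now 2)
Step 8: +3 fires, +2 burnt (F count now 3)
Step 9: +2 fires, +3 burnt (F count now 2)
Step 10: +3 fires, +2 burnt (F count now 3)
Step 11: +1 fires, +3 burnt (F count now 1)
Step 12: +2 fires, +1 burnt (F count now 2)
Step 13: +0 fires, +2 burnt (F count now 0)
Fire out after step 13
Initially T: 26, now '.': 32
Total burnt (originally-T cells now '.'): 22

Answer: 22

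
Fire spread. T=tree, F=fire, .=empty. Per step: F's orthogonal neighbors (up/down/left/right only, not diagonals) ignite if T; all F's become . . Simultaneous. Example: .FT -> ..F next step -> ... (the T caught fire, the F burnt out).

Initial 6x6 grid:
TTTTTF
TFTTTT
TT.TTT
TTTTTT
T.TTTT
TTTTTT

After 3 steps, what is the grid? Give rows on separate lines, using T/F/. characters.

Step 1: 6 trees catch fire, 2 burn out
  TFTTF.
  F.FTTF
  TF.TTT
  TTTTTT
  T.TTTT
  TTTTTT
Step 2: 8 trees catch fire, 6 burn out
  F.FF..
  ...FF.
  F..TTF
  TFTTTT
  T.TTTT
  TTTTTT
Step 3: 5 trees catch fire, 8 burn out
  ......
  ......
  ...FF.
  F.FTTF
  T.TTTT
  TTTTTT

......
......
...FF.
F.FTTF
T.TTTT
TTTTTT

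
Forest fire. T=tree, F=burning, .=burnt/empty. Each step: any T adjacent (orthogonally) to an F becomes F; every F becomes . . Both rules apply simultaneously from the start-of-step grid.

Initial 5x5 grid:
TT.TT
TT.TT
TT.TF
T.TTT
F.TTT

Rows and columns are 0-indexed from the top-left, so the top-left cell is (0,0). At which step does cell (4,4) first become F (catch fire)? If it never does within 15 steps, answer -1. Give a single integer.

Step 1: cell (4,4)='T' (+4 fires, +2 burnt)
Step 2: cell (4,4)='F' (+5 fires, +4 burnt)
  -> target ignites at step 2
Step 3: cell (4,4)='.' (+5 fires, +5 burnt)
Step 4: cell (4,4)='.' (+3 fires, +5 burnt)
Step 5: cell (4,4)='.' (+1 fires, +3 burnt)
Step 6: cell (4,4)='.' (+0 fires, +1 burnt)
  fire out at step 6

2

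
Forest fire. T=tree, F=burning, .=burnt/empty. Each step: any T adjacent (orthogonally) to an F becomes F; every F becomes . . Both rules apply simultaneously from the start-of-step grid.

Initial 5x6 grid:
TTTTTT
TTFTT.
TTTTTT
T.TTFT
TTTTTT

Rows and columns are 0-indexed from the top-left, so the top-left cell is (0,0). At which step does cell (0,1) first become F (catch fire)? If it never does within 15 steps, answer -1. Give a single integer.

Step 1: cell (0,1)='T' (+8 fires, +2 burnt)
Step 2: cell (0,1)='F' (+10 fires, +8 burnt)
  -> target ignites at step 2
Step 3: cell (0,1)='.' (+4 fires, +10 burnt)
Step 4: cell (0,1)='.' (+3 fires, +4 burnt)
Step 5: cell (0,1)='.' (+1 fires, +3 burnt)
Step 6: cell (0,1)='.' (+0 fires, +1 burnt)
  fire out at step 6

2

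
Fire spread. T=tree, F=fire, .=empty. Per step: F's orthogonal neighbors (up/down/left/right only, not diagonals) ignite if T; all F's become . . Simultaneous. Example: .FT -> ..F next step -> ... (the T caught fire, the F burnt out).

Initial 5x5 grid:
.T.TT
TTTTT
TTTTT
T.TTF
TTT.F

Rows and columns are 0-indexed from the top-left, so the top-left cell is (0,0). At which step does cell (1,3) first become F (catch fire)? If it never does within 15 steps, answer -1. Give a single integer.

Step 1: cell (1,3)='T' (+2 fires, +2 burnt)
Step 2: cell (1,3)='T' (+3 fires, +2 burnt)
Step 3: cell (1,3)='F' (+4 fires, +3 burnt)
  -> target ignites at step 3
Step 4: cell (1,3)='.' (+4 fires, +4 burnt)
Step 5: cell (1,3)='.' (+3 fires, +4 burnt)
Step 6: cell (1,3)='.' (+3 fires, +3 burnt)
Step 7: cell (1,3)='.' (+0 fires, +3 burnt)
  fire out at step 7

3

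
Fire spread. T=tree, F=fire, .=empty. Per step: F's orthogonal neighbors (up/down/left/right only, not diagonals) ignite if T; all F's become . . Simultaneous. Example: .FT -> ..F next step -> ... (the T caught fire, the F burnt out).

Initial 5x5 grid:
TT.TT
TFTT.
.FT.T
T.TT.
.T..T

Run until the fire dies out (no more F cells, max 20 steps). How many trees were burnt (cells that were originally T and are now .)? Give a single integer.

Step 1: +4 fires, +2 burnt (F count now 4)
Step 2: +3 fires, +4 burnt (F count now 3)
Step 3: +2 fires, +3 burnt (F count now 2)
Step 4: +1 fires, +2 burnt (F count now 1)
Step 5: +0 fires, +1 burnt (F count now 0)
Fire out after step 5
Initially T: 14, now '.': 21
Total burnt (originally-T cells now '.'): 10

Answer: 10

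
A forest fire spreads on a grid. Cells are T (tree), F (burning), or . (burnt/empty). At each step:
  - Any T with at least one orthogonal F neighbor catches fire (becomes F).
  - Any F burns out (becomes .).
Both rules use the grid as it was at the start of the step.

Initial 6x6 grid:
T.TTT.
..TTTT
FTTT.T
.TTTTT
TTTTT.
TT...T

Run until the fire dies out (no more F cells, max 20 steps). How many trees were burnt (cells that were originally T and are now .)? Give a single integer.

Answer: 23

Derivation:
Step 1: +1 fires, +1 burnt (F count now 1)
Step 2: +2 fires, +1 burnt (F count now 2)
Step 3: +4 fires, +2 burnt (F count now 4)
Step 4: +6 fires, +4 burnt (F count now 6)
Step 5: +5 fires, +6 burnt (F count now 5)
Step 6: +4 fires, +5 burnt (F count now 4)
Step 7: +1 fires, +4 burnt (F count now 1)
Step 8: +0 fires, +1 burnt (F count now 0)
Fire out after step 8
Initially T: 25, now '.': 34
Total burnt (originally-T cells now '.'): 23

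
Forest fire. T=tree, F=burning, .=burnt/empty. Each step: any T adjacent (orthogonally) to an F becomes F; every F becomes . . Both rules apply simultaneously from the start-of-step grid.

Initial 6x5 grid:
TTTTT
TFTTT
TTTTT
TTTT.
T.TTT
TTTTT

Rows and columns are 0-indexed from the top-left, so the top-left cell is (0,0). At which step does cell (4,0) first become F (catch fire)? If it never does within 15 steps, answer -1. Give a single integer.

Step 1: cell (4,0)='T' (+4 fires, +1 burnt)
Step 2: cell (4,0)='T' (+6 fires, +4 burnt)
Step 3: cell (4,0)='T' (+5 fires, +6 burnt)
Step 4: cell (4,0)='F' (+5 fires, +5 burnt)
  -> target ignites at step 4
Step 5: cell (4,0)='.' (+3 fires, +5 burnt)
Step 6: cell (4,0)='.' (+3 fires, +3 burnt)
Step 7: cell (4,0)='.' (+1 fires, +3 burnt)
Step 8: cell (4,0)='.' (+0 fires, +1 burnt)
  fire out at step 8

4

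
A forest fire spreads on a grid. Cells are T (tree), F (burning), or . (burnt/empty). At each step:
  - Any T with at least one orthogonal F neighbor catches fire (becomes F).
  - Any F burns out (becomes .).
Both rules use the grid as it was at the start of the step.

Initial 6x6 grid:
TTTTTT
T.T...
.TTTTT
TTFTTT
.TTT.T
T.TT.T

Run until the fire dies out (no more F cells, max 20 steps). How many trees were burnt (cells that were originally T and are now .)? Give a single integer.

Answer: 25

Derivation:
Step 1: +4 fires, +1 burnt (F count now 4)
Step 2: +8 fires, +4 burnt (F count now 8)
Step 3: +4 fires, +8 burnt (F count now 4)
Step 4: +4 fires, +4 burnt (F count now 4)
Step 5: +3 fires, +4 burnt (F count now 3)
Step 6: +2 fires, +3 burnt (F count now 2)
Step 7: +0 fires, +2 burnt (F count now 0)
Fire out after step 7
Initially T: 26, now '.': 35
Total burnt (originally-T cells now '.'): 25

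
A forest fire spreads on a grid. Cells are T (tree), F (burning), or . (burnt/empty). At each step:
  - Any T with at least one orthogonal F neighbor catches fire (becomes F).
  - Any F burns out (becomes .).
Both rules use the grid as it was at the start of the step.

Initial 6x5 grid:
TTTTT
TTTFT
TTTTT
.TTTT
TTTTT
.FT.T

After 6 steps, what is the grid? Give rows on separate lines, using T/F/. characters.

Step 1: 6 trees catch fire, 2 burn out
  TTTFT
  TTF.F
  TTTFT
  .TTTT
  TFTTT
  ..F.T
Step 2: 9 trees catch fire, 6 burn out
  TTF.F
  TF...
  TTF.F
  .FTFT
  F.FTT
  ....T
Step 3: 6 trees catch fire, 9 burn out
  TF...
  F....
  TF...
  ..F.F
  ...FT
  ....T
Step 4: 3 trees catch fire, 6 burn out
  F....
  .....
  F....
  .....
  ....F
  ....T
Step 5: 1 trees catch fire, 3 burn out
  .....
  .....
  .....
  .....
  .....
  ....F
Step 6: 0 trees catch fire, 1 burn out
  .....
  .....
  .....
  .....
  .....
  .....

.....
.....
.....
.....
.....
.....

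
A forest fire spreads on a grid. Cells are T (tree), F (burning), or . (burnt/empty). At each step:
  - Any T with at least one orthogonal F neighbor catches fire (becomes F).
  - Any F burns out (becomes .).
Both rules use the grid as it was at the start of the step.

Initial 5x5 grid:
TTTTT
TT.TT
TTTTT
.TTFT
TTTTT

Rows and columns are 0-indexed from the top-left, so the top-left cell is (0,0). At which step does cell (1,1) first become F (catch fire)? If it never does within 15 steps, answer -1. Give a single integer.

Step 1: cell (1,1)='T' (+4 fires, +1 burnt)
Step 2: cell (1,1)='T' (+6 fires, +4 burnt)
Step 3: cell (1,1)='T' (+4 fires, +6 burnt)
Step 4: cell (1,1)='F' (+5 fires, +4 burnt)
  -> target ignites at step 4
Step 5: cell (1,1)='.' (+2 fires, +5 burnt)
Step 6: cell (1,1)='.' (+1 fires, +2 burnt)
Step 7: cell (1,1)='.' (+0 fires, +1 burnt)
  fire out at step 7

4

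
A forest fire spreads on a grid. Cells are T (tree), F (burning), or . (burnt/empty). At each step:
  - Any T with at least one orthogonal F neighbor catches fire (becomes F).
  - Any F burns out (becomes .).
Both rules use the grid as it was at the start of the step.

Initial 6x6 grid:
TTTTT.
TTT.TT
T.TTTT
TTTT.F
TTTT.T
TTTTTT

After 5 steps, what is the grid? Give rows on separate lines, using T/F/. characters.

Step 1: 2 trees catch fire, 1 burn out
  TTTTT.
  TTT.TT
  T.TTTF
  TTTT..
  TTTT.F
  TTTTTT
Step 2: 3 trees catch fire, 2 burn out
  TTTTT.
  TTT.TF
  T.TTF.
  TTTT..
  TTTT..
  TTTTTF
Step 3: 3 trees catch fire, 3 burn out
  TTTTT.
  TTT.F.
  T.TF..
  TTTT..
  TTTT..
  TTTTF.
Step 4: 4 trees catch fire, 3 burn out
  TTTTF.
  TTT...
  T.F...
  TTTF..
  TTTT..
  TTTF..
Step 5: 5 trees catch fire, 4 burn out
  TTTF..
  TTF...
  T.....
  TTF...
  TTTF..
  TTF...

TTTF..
TTF...
T.....
TTF...
TTTF..
TTF...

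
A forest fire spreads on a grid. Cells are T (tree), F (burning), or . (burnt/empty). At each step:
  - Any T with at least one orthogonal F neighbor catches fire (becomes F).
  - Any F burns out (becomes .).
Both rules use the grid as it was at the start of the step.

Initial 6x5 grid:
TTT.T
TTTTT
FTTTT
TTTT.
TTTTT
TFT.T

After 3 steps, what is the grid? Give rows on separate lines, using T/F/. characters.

Step 1: 6 trees catch fire, 2 burn out
  TTT.T
  FTTTT
  .FTTT
  FTTT.
  TFTTT
  F.F.T
Step 2: 6 trees catch fire, 6 burn out
  FTT.T
  .FTTT
  ..FTT
  .FTT.
  F.FTT
  ....T
Step 3: 5 trees catch fire, 6 burn out
  .FT.T
  ..FTT
  ...FT
  ..FT.
  ...FT
  ....T

.FT.T
..FTT
...FT
..FT.
...FT
....T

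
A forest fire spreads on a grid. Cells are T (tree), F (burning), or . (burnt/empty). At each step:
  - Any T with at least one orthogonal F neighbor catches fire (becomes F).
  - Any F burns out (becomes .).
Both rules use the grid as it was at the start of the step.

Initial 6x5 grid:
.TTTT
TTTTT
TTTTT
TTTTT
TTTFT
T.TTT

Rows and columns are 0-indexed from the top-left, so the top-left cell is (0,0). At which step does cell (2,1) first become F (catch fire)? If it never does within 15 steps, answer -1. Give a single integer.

Step 1: cell (2,1)='T' (+4 fires, +1 burnt)
Step 2: cell (2,1)='T' (+6 fires, +4 burnt)
Step 3: cell (2,1)='T' (+5 fires, +6 burnt)
Step 4: cell (2,1)='F' (+6 fires, +5 burnt)
  -> target ignites at step 4
Step 5: cell (2,1)='.' (+4 fires, +6 burnt)
Step 6: cell (2,1)='.' (+2 fires, +4 burnt)
Step 7: cell (2,1)='.' (+0 fires, +2 burnt)
  fire out at step 7

4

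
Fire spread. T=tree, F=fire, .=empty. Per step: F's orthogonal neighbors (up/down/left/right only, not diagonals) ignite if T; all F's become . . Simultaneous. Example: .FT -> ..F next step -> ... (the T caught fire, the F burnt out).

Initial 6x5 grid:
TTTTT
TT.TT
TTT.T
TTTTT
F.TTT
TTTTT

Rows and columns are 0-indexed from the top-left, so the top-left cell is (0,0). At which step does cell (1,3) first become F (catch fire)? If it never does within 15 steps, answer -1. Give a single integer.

Step 1: cell (1,3)='T' (+2 fires, +1 burnt)
Step 2: cell (1,3)='T' (+3 fires, +2 burnt)
Step 3: cell (1,3)='T' (+4 fires, +3 burnt)
Step 4: cell (1,3)='T' (+6 fires, +4 burnt)
Step 5: cell (1,3)='T' (+4 fires, +6 burnt)
Step 6: cell (1,3)='T' (+3 fires, +4 burnt)
Step 7: cell (1,3)='T' (+2 fires, +3 burnt)
Step 8: cell (1,3)='F' (+2 fires, +2 burnt)
  -> target ignites at step 8
Step 9: cell (1,3)='.' (+0 fires, +2 burnt)
  fire out at step 9

8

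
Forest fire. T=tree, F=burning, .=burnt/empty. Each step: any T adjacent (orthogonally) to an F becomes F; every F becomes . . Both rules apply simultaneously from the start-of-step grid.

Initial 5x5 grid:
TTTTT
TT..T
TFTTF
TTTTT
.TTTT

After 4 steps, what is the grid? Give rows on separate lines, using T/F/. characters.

Step 1: 7 trees catch fire, 2 burn out
  TTTTT
  TF..F
  F.FF.
  TFTTF
  .TTTT
Step 2: 8 trees catch fire, 7 burn out
  TFTTF
  F....
  .....
  F.FF.
  .FTTF
Step 3: 5 trees catch fire, 8 burn out
  F.FF.
  .....
  .....
  .....
  ..FF.
Step 4: 0 trees catch fire, 5 burn out
  .....
  .....
  .....
  .....
  .....

.....
.....
.....
.....
.....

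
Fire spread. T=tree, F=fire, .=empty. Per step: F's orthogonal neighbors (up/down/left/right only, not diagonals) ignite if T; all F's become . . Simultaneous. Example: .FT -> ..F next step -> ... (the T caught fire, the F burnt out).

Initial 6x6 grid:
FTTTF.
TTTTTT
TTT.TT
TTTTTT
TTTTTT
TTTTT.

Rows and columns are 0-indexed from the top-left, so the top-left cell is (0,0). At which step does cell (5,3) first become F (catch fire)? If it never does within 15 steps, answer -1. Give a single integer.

Step 1: cell (5,3)='T' (+4 fires, +2 burnt)
Step 2: cell (5,3)='T' (+6 fires, +4 burnt)
Step 3: cell (5,3)='T' (+5 fires, +6 burnt)
Step 4: cell (5,3)='T' (+6 fires, +5 burnt)
Step 5: cell (5,3)='T' (+6 fires, +6 burnt)
Step 6: cell (5,3)='F' (+3 fires, +6 burnt)
  -> target ignites at step 6
Step 7: cell (5,3)='.' (+1 fires, +3 burnt)
Step 8: cell (5,3)='.' (+0 fires, +1 burnt)
  fire out at step 8

6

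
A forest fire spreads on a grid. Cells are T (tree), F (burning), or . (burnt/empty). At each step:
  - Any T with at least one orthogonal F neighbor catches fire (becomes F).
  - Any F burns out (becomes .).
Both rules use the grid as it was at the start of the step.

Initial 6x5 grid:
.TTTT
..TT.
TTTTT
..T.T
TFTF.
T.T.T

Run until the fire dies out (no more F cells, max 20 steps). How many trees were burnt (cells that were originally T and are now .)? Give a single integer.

Answer: 17

Derivation:
Step 1: +2 fires, +2 burnt (F count now 2)
Step 2: +3 fires, +2 burnt (F count now 3)
Step 3: +1 fires, +3 burnt (F count now 1)
Step 4: +3 fires, +1 burnt (F count now 3)
Step 5: +4 fires, +3 burnt (F count now 4)
Step 6: +3 fires, +4 burnt (F count now 3)
Step 7: +1 fires, +3 burnt (F count now 1)
Step 8: +0 fires, +1 burnt (F count now 0)
Fire out after step 8
Initially T: 18, now '.': 29
Total burnt (originally-T cells now '.'): 17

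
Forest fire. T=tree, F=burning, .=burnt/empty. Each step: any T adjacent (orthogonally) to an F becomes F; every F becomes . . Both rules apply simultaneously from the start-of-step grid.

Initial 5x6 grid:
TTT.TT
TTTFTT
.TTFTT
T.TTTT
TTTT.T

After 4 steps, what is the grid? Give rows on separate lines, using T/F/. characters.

Step 1: 5 trees catch fire, 2 burn out
  TTT.TT
  TTF.FT
  .TF.FT
  T.TFTT
  TTTT.T
Step 2: 9 trees catch fire, 5 burn out
  TTF.FT
  TF...F
  .F...F
  T.F.FT
  TTTF.T
Step 3: 5 trees catch fire, 9 burn out
  TF...F
  F.....
  ......
  T....F
  TTF..T
Step 4: 3 trees catch fire, 5 burn out
  F.....
  ......
  ......
  T.....
  TF...F

F.....
......
......
T.....
TF...F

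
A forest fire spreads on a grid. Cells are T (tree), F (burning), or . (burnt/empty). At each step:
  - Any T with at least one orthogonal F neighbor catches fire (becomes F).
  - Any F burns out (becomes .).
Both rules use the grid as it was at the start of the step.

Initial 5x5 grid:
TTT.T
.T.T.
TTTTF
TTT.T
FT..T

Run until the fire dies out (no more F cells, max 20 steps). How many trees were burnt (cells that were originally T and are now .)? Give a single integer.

Step 1: +4 fires, +2 burnt (F count now 4)
Step 2: +5 fires, +4 burnt (F count now 5)
Step 3: +2 fires, +5 burnt (F count now 2)
Step 4: +1 fires, +2 burnt (F count now 1)
Step 5: +1 fires, +1 burnt (F count now 1)
Step 6: +2 fires, +1 burnt (F count now 2)
Step 7: +0 fires, +2 burnt (F count now 0)
Fire out after step 7
Initially T: 16, now '.': 24
Total burnt (originally-T cells now '.'): 15

Answer: 15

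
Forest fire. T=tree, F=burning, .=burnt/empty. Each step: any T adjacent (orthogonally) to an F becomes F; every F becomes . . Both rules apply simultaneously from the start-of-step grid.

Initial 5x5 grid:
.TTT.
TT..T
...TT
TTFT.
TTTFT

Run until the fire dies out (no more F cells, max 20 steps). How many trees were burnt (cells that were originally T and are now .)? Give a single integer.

Answer: 10

Derivation:
Step 1: +4 fires, +2 burnt (F count now 4)
Step 2: +3 fires, +4 burnt (F count now 3)
Step 3: +2 fires, +3 burnt (F count now 2)
Step 4: +1 fires, +2 burnt (F count now 1)
Step 5: +0 fires, +1 burnt (F count now 0)
Fire out after step 5
Initially T: 15, now '.': 20
Total burnt (originally-T cells now '.'): 10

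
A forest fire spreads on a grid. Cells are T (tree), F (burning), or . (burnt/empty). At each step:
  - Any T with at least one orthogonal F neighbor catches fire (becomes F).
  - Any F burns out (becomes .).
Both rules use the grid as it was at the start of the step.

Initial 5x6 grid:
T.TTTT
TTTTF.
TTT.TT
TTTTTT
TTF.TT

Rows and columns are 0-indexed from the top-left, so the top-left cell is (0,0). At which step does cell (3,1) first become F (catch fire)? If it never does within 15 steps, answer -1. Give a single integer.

Step 1: cell (3,1)='T' (+5 fires, +2 burnt)
Step 2: cell (3,1)='F' (+9 fires, +5 burnt)
  -> target ignites at step 2
Step 3: cell (3,1)='.' (+6 fires, +9 burnt)
Step 4: cell (3,1)='.' (+3 fires, +6 burnt)
Step 5: cell (3,1)='.' (+1 fires, +3 burnt)
Step 6: cell (3,1)='.' (+0 fires, +1 burnt)
  fire out at step 6

2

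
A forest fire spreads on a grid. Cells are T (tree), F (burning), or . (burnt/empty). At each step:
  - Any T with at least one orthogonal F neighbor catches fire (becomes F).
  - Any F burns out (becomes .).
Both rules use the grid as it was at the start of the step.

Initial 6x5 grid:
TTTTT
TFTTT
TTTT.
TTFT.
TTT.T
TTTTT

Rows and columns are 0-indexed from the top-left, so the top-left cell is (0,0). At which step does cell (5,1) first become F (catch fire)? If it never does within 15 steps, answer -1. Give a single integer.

Step 1: cell (5,1)='T' (+8 fires, +2 burnt)
Step 2: cell (5,1)='T' (+8 fires, +8 burnt)
Step 3: cell (5,1)='F' (+5 fires, +8 burnt)
  -> target ignites at step 3
Step 4: cell (5,1)='.' (+3 fires, +5 burnt)
Step 5: cell (5,1)='.' (+1 fires, +3 burnt)
Step 6: cell (5,1)='.' (+0 fires, +1 burnt)
  fire out at step 6

3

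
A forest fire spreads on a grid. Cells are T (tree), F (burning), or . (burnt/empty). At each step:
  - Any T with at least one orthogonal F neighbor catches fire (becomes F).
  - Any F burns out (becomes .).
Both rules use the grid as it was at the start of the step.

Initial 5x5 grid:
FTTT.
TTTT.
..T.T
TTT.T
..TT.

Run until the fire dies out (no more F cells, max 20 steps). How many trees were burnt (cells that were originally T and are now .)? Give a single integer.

Answer: 13

Derivation:
Step 1: +2 fires, +1 burnt (F count now 2)
Step 2: +2 fires, +2 burnt (F count now 2)
Step 3: +2 fires, +2 burnt (F count now 2)
Step 4: +2 fires, +2 burnt (F count now 2)
Step 5: +1 fires, +2 burnt (F count now 1)
Step 6: +2 fires, +1 burnt (F count now 2)
Step 7: +2 fires, +2 burnt (F count now 2)
Step 8: +0 fires, +2 burnt (F count now 0)
Fire out after step 8
Initially T: 15, now '.': 23
Total burnt (originally-T cells now '.'): 13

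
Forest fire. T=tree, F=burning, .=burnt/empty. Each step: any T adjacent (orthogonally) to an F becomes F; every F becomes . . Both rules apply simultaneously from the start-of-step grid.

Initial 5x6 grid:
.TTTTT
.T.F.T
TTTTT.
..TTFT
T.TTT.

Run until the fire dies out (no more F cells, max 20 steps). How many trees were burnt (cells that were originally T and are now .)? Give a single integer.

Answer: 18

Derivation:
Step 1: +6 fires, +2 burnt (F count now 6)
Step 2: +5 fires, +6 burnt (F count now 5)
Step 3: +4 fires, +5 burnt (F count now 4)
Step 4: +3 fires, +4 burnt (F count now 3)
Step 5: +0 fires, +3 burnt (F count now 0)
Fire out after step 5
Initially T: 19, now '.': 29
Total burnt (originally-T cells now '.'): 18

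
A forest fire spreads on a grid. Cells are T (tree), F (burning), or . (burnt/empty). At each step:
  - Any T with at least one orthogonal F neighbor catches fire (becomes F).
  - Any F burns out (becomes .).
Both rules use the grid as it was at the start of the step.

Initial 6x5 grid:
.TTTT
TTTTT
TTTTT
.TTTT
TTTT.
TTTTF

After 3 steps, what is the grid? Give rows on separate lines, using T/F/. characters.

Step 1: 1 trees catch fire, 1 burn out
  .TTTT
  TTTTT
  TTTTT
  .TTTT
  TTTT.
  TTTF.
Step 2: 2 trees catch fire, 1 burn out
  .TTTT
  TTTTT
  TTTTT
  .TTTT
  TTTF.
  TTF..
Step 3: 3 trees catch fire, 2 burn out
  .TTTT
  TTTTT
  TTTTT
  .TTFT
  TTF..
  TF...

.TTTT
TTTTT
TTTTT
.TTFT
TTF..
TF...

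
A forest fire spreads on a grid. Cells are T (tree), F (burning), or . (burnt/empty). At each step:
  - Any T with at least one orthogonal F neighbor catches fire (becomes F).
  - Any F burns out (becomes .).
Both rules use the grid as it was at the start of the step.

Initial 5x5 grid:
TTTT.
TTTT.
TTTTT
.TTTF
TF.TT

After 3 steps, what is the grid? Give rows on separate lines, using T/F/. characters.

Step 1: 5 trees catch fire, 2 burn out
  TTTT.
  TTTT.
  TTTTF
  .FTF.
  F..TF
Step 2: 4 trees catch fire, 5 burn out
  TTTT.
  TTTT.
  TFTF.
  ..F..
  ...F.
Step 3: 4 trees catch fire, 4 burn out
  TTTT.
  TFTF.
  F.F..
  .....
  .....

TTTT.
TFTF.
F.F..
.....
.....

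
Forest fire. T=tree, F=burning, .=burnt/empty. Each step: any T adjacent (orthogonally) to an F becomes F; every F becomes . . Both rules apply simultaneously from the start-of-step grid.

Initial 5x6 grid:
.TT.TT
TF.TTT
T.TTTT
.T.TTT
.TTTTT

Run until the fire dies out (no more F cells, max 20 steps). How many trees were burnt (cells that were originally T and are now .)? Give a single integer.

Answer: 4

Derivation:
Step 1: +2 fires, +1 burnt (F count now 2)
Step 2: +2 fires, +2 burnt (F count now 2)
Step 3: +0 fires, +2 burnt (F count now 0)
Fire out after step 3
Initially T: 22, now '.': 12
Total burnt (originally-T cells now '.'): 4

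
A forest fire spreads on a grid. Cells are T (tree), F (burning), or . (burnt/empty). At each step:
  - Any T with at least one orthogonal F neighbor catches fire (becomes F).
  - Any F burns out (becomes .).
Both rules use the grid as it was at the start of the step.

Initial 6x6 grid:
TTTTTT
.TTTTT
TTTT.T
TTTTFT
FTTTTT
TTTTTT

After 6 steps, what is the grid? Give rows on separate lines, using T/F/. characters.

Step 1: 6 trees catch fire, 2 burn out
  TTTTTT
  .TTTTT
  TTTT.T
  FTTF.F
  .FTTFT
  FTTTTT
Step 2: 10 trees catch fire, 6 burn out
  TTTTTT
  .TTTTT
  FTTF.F
  .FF...
  ..FF.F
  .FTTFT
Step 3: 7 trees catch fire, 10 burn out
  TTTTTT
  .TTFTF
  .FF...
  ......
  ......
  ..FF.F
Step 4: 5 trees catch fire, 7 burn out
  TTTFTF
  .FF.F.
  ......
  ......
  ......
  ......
Step 5: 3 trees catch fire, 5 burn out
  TFF.F.
  ......
  ......
  ......
  ......
  ......
Step 6: 1 trees catch fire, 3 burn out
  F.....
  ......
  ......
  ......
  ......
  ......

F.....
......
......
......
......
......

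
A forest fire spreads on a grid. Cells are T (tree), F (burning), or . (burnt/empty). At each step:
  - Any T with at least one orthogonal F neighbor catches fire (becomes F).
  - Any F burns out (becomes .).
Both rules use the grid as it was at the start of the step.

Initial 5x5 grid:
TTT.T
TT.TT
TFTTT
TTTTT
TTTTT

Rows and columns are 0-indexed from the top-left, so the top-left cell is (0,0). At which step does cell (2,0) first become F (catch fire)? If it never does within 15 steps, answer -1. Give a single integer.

Step 1: cell (2,0)='F' (+4 fires, +1 burnt)
  -> target ignites at step 1
Step 2: cell (2,0)='.' (+6 fires, +4 burnt)
Step 3: cell (2,0)='.' (+7 fires, +6 burnt)
Step 4: cell (2,0)='.' (+3 fires, +7 burnt)
Step 5: cell (2,0)='.' (+2 fires, +3 burnt)
Step 6: cell (2,0)='.' (+0 fires, +2 burnt)
  fire out at step 6

1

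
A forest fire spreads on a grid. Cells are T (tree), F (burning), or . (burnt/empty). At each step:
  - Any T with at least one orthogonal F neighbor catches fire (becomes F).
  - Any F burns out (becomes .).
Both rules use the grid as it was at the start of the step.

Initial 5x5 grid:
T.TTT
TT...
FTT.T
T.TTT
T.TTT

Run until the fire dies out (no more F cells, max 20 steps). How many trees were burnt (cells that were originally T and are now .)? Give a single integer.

Step 1: +3 fires, +1 burnt (F count now 3)
Step 2: +4 fires, +3 burnt (F count now 4)
Step 3: +1 fires, +4 burnt (F count now 1)
Step 4: +2 fires, +1 burnt (F count now 2)
Step 5: +2 fires, +2 burnt (F count now 2)
Step 6: +2 fires, +2 burnt (F count now 2)
Step 7: +0 fires, +2 burnt (F count now 0)
Fire out after step 7
Initially T: 17, now '.': 22
Total burnt (originally-T cells now '.'): 14

Answer: 14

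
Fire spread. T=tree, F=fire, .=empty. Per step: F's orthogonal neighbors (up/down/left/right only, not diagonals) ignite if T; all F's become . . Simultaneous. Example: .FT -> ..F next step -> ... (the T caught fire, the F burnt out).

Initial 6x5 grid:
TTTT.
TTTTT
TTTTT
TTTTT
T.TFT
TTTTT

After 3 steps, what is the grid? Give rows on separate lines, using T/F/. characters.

Step 1: 4 trees catch fire, 1 burn out
  TTTT.
  TTTTT
  TTTTT
  TTTFT
  T.F.F
  TTTFT
Step 2: 5 trees catch fire, 4 burn out
  TTTT.
  TTTTT
  TTTFT
  TTF.F
  T....
  TTF.F
Step 3: 5 trees catch fire, 5 burn out
  TTTT.
  TTTFT
  TTF.F
  TF...
  T....
  TF...

TTTT.
TTTFT
TTF.F
TF...
T....
TF...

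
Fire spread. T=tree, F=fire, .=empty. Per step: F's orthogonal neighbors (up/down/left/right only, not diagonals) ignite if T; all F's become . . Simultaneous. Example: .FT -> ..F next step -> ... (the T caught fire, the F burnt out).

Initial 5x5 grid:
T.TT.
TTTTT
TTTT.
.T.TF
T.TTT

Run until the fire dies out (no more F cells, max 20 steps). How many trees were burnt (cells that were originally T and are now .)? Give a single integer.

Step 1: +2 fires, +1 burnt (F count now 2)
Step 2: +2 fires, +2 burnt (F count now 2)
Step 3: +3 fires, +2 burnt (F count now 3)
Step 4: +4 fires, +3 burnt (F count now 4)
Step 5: +4 fires, +4 burnt (F count now 4)
Step 6: +1 fires, +4 burnt (F count now 1)
Step 7: +1 fires, +1 burnt (F count now 1)
Step 8: +0 fires, +1 burnt (F count now 0)
Fire out after step 8
Initially T: 18, now '.': 24
Total burnt (originally-T cells now '.'): 17

Answer: 17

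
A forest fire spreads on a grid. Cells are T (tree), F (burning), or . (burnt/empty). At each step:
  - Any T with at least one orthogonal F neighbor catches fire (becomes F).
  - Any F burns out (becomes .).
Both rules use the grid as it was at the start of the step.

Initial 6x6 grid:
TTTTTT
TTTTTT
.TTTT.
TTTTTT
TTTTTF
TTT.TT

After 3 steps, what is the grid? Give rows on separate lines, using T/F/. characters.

Step 1: 3 trees catch fire, 1 burn out
  TTTTTT
  TTTTTT
  .TTTT.
  TTTTTF
  TTTTF.
  TTT.TF
Step 2: 3 trees catch fire, 3 burn out
  TTTTTT
  TTTTTT
  .TTTT.
  TTTTF.
  TTTF..
  TTT.F.
Step 3: 3 trees catch fire, 3 burn out
  TTTTTT
  TTTTTT
  .TTTF.
  TTTF..
  TTF...
  TTT...

TTTTTT
TTTTTT
.TTTF.
TTTF..
TTF...
TTT...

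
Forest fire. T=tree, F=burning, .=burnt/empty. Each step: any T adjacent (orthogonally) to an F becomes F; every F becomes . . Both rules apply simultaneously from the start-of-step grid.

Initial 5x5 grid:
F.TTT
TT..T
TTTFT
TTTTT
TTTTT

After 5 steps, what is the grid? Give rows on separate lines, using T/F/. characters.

Step 1: 4 trees catch fire, 2 burn out
  ..TTT
  FT..T
  TTF.F
  TTTFT
  TTTTT
Step 2: 7 trees catch fire, 4 burn out
  ..TTT
  .F..F
  FF...
  TTF.F
  TTTFT
Step 3: 5 trees catch fire, 7 burn out
  ..TTF
  .....
  .....
  FF...
  TTF.F
Step 4: 3 trees catch fire, 5 burn out
  ..TF.
  .....
  .....
  .....
  FF...
Step 5: 1 trees catch fire, 3 burn out
  ..F..
  .....
  .....
  .....
  .....

..F..
.....
.....
.....
.....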